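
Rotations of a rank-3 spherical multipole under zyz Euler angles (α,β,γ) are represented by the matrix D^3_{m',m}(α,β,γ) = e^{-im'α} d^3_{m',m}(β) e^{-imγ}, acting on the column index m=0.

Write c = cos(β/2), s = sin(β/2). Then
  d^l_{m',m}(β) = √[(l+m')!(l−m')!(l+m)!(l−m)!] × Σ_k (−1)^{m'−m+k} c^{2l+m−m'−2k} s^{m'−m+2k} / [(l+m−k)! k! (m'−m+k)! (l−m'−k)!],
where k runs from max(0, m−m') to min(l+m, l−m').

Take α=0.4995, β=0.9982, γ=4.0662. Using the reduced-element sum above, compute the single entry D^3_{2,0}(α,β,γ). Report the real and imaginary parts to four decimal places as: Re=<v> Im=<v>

Re=0.2836 Im=-0.4407

D^3_{2,0}(0.4995,0.9982,4.0662) = e^{-i·2·0.4995}·d^3_{2,0}(0.9982)·e^{-i·0·4.0662}. Compute d first:
Half-angle: c=0.878014, s=0.478636. N=√(120·1·6·6)=65.726707
The bounds max(0,m−m')=0 and min(l+m,l−m')=1 give 2 terms
  k=0: (−1)^2·65.7267/(12)·0.8780^4·0.4786^2 = +0.745720
  k=1: (−1)^3·65.7267/(12)·0.8780^2·0.4786^4 = -0.221607
d^3_{2,0}(0.9982) = +0.745720 -0.221607 = +0.524113
Phases: e^{-i·(2)·0.4995}=+0.541144-0.840930i, e^{-i·(0)·4.0662}=+1.000000+0.000000i ⇒ D=+0.283620-0.440742i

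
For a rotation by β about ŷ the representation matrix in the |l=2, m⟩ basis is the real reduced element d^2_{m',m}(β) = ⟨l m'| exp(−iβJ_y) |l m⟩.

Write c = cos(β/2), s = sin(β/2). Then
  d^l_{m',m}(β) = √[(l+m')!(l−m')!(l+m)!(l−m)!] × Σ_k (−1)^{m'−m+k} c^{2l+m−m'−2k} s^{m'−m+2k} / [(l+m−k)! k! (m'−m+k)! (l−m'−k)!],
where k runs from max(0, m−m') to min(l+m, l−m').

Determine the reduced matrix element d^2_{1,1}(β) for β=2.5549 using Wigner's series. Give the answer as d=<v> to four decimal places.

d^2_{1,1}(β=2.5549) via Wigner's sum:
Half-angle: c=0.289157, s=0.957282. N=√(6·1·6·1)=6.000000
The bounds max(0,m−m')=0 and min(l+m,l−m')=1 give 2 terms
  k=0: (−1)^0·6.0000/(6)·0.2892^4·0.9573^0 = +0.006991
  k=1: (−1)^1·6.0000/(2)·0.2892^2·0.9573^2 = -0.229863
d^2_{1,1}(2.5549) = +0.006991 -0.229863 = -0.222872

d=-0.2229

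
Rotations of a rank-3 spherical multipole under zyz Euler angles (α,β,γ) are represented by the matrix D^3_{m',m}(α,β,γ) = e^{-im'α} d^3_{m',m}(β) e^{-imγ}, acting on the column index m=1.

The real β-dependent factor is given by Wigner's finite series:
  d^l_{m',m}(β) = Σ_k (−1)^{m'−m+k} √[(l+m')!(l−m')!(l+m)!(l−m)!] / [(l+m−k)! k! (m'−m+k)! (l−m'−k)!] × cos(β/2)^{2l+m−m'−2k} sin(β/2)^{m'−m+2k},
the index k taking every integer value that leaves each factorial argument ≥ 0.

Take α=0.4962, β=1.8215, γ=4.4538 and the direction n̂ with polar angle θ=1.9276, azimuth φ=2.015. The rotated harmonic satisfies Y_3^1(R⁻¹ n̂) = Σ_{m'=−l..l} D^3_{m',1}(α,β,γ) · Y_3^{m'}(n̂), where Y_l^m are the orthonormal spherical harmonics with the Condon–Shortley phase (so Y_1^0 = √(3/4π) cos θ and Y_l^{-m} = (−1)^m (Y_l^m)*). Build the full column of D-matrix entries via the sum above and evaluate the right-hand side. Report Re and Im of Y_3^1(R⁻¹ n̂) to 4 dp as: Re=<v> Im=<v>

Re=-0.2907 Im=0.0224

Need the full column D^3_{m',1} for m'=−3..3 at α=0.4962, β=1.8215, γ=4.4538.
cos(β/2)=0.613153, sin(β/2)=0.789964
d^3_{-3,1}: single k=4 term ⇒ +0.567039;  D = -0.558240-0.099504i
d^3_{-2,1}: k∈[3..4] ⇒ +0.718719 -0.596493 = +0.122226;  D = -0.116029+0.038426i
d^3_{-1,1}: k∈[2..4] ⇒ +0.529227 -1.171270 +0.243021 = -0.399022;  D = +0.273384-0.290654i
d^3_{0,1}: k∈[1..3] ⇒ +0.237161 -1.180976 +0.653425 = -0.290390;  D = +0.074257-0.280735i
d^3_{1,1}: k∈[0..2] ⇒ +0.053139 -0.705637 +0.878453 = +0.225955;  D = +0.053186+0.219607i
d^3_{2,1}: k∈[0..1] ⇒ -0.216498 +0.718719 = +0.502221;  D = +0.336340+0.372963i
d^3_{3,1}: single k=0 term ⇒ +0.341615;  D = +0.321969+0.114177i
Y_3^{m'}(θ=1.9276,φ=2.015) and Σ D·Y over m':
  (-0.5582-0.0995i)·(+0.3336+0.0810i)  (-0.1160+0.0384i)·(+0.1977-0.2432i)  (+0.2734-0.2907i)·(+0.0508+0.1066i)  (+0.0743-0.2807i)·(+0.3115+0.0000i)  (+0.0532+0.2196i)·(-0.0508+0.1066i)  (+0.3363+0.3730i)·(+0.1977+0.2432i)  (+0.3220+0.1142i)·(-0.3336+0.0810i)
Y_3^1(R⁻¹ n̂) = -0.290730+0.022405i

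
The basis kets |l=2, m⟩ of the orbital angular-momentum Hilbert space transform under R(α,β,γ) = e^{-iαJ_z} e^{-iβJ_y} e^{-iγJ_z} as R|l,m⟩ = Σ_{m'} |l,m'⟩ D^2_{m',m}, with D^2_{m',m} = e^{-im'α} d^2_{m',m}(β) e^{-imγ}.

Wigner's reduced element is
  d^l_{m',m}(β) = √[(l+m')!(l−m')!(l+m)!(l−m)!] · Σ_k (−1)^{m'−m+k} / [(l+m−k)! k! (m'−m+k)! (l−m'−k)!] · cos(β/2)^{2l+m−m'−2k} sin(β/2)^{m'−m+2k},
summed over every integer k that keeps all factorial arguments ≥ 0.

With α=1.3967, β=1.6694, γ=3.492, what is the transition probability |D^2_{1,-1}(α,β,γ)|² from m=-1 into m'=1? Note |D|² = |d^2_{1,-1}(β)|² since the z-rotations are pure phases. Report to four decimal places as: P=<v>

P=0.1946

D^2_{1,-1}(1.3967,1.6694,3.492) = e^{-i·1·1.3967}·d^2_{1,-1}(1.6694)·e^{-i·-1·3.492}. Compute d first:
c=cos(1.6694/2)=0.671400, s=sin(1.6694/2)=0.741095; N=√[6·1·1·6]=6.000000
k: max(0,(-1)−(1))=0 … min(2+(-1),2−(1))=1
  k=0: (−1)^2·6.0000/(2)·0.6714^2·0.7411^2 = +0.742732
  k=1: (−1)^3·6.0000/(6)·0.6714^0·0.7411^4 = -0.301645
d^2_{1,-1}(1.6694) = +0.742732 -0.301645 = +0.441087
|D^2_{1,-1}|² = |d^2_{1,-1}(β)|² = (+0.441087)² = 0.194558 (the z-rotation phases have unit modulus)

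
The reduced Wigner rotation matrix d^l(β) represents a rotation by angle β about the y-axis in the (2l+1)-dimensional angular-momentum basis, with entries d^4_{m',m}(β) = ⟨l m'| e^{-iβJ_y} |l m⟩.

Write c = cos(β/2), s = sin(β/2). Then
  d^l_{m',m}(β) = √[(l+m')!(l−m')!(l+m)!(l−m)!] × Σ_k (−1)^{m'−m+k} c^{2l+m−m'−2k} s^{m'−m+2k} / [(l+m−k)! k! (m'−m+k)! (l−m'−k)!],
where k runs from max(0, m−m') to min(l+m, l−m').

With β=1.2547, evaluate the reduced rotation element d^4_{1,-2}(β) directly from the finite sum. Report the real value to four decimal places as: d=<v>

d^4_{1,-2}(β=1.2547) via Wigner's sum:
c=cos(1.2547/2)=0.809586, s=sin(1.2547/2)=0.587001; N=√[120·6·2·720]=1018.233765
k∈{0,1,2} keeps every argument non-negative
  k=0: (−1)^3·1018.2338/(72)·0.8096^5·0.5870^3 = -0.994826
  k=1: (−1)^4·1018.2338/(48)·0.8096^3·0.5870^5 = +0.784496
  k=2: (−1)^5·1018.2338/(240)·0.8096^1·0.5870^7 = -0.082485
d^4_{1,-2}(1.2547) = -0.994826 +0.784496 -0.082485 = -0.292815

d=-0.2928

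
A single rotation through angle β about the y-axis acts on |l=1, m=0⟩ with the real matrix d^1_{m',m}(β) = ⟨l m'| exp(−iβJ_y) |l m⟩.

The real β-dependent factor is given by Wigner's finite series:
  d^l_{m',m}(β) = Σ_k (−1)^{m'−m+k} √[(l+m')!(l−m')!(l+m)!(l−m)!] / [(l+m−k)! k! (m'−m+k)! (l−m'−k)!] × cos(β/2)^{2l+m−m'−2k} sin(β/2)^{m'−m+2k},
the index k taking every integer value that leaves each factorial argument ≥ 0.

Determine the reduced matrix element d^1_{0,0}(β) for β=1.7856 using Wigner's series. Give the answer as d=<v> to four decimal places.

d=-0.2132

d^1_{0,0}(β=1.7856) via Wigner's sum:
Half-angle: c=0.627234, s=0.778831. N=√(1·1·1·1)=1.000000
k∈{0,1} keeps every argument non-negative
  k=0: (−1)^0·1.0000/(1)·0.6272^2·0.7788^0 = +0.393422
  k=1: (−1)^1·1.0000/(1)·0.6272^0·0.7788^2 = -0.606578
d^1_{0,0}(1.7856) = +0.393422 -0.606578 = -0.213156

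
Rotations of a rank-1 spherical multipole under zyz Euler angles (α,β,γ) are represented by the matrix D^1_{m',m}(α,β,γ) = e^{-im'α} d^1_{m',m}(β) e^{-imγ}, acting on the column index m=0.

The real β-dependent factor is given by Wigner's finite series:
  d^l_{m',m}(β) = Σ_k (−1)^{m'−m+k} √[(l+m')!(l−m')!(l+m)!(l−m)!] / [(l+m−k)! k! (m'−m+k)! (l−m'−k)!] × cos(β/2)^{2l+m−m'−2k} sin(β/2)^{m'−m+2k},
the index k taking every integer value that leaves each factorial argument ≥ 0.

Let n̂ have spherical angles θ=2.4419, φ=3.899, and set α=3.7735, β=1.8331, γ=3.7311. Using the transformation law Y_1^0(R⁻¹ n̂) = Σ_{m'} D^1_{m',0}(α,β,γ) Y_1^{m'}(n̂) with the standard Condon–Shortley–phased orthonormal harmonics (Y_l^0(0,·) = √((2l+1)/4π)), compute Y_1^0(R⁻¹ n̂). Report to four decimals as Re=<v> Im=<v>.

Re=0.3984 Im=0.0000

Need the full column D^1_{m',0} for m'=−1..1 at α=3.7735, β=1.8331, γ=3.7311.
cos(β/2)=0.608561, sin(β/2)=0.793507
d^1_{-1,0}: single k=1 term ⇒ +0.682920;  D = -0.551050-0.403391i
d^1_{0,0}: k∈[0..1] ⇒ +0.370347 -0.629653 = -0.259306;  D = -0.259306+0.000000i
d^1_{1,0}: single k=0 term ⇒ -0.682920;  D = +0.551050-0.403391i
Y_1^{m'}(θ=2.4419,φ=3.899) and Σ D·Y over m':
  (-0.5511-0.4034i)·(-0.1617+0.1529i)  (-0.2593+0.0000i)·(-0.3738+0.0000i)  (+0.5511-0.4034i)·(+0.1617+0.1529i)
Y_1^0(R⁻¹ n̂) = +0.398428+0.000000i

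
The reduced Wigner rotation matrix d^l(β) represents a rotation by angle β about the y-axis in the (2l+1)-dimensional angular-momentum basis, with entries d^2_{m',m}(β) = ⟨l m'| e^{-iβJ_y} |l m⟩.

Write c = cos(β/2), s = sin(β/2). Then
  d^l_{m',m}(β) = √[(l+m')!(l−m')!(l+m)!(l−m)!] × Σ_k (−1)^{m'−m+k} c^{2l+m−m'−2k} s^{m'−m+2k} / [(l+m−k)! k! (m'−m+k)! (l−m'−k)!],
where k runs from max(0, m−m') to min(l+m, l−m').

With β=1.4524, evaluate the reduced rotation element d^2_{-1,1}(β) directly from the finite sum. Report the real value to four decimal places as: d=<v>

d=0.5451

d^2_{-1,1}(β=1.4524) via Wigner's sum:
Half-angle: c=0.747703, s=0.664033. N=√(1·6·6·1)=6.000000
Admissible k: 2..3 (factorial args all ≥0)
  k=2: (−1)^0·6.0000/(2)·0.7477^2·0.6640^2 = +0.739536
  k=3: (−1)^1·6.0000/(6)·0.7477^0·0.6640^4 = -0.194428
d^2_{-1,1}(1.4524) = +0.739536 -0.194428 = +0.545108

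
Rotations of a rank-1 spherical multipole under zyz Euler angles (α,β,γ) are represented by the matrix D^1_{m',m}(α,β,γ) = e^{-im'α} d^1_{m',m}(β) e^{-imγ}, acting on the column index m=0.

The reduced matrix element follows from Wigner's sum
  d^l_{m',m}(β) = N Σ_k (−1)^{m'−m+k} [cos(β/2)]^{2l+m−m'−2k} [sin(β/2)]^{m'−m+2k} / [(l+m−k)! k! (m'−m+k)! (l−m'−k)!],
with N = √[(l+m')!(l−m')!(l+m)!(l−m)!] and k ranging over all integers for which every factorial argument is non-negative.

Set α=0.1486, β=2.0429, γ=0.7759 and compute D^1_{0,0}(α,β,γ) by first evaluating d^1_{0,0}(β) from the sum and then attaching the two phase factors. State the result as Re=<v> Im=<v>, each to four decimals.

Re=-0.4548 Im=0.0000

Split into d^1_{0,0}(β=2.0429) × two z-phases.
With c≡cos(β/2)=0.522130 and s≡sin(β/2)=0.852866, N=[1·1·1·1]^{1/2}=1.000000
Admissible k: 0..1 (factorial args all ≥0)
  k=0: (−1)^0·1.0000/(1)·0.5221^2·0.8529^0 = +0.272620
  k=1: (−1)^1·1.0000/(1)·0.5221^0·0.8529^2 = -0.727380
d^1_{0,0}(2.0429) = +0.272620 -0.727380 = -0.454761
Phases: e^{-i·(0)·0.1486}=+1.000000+0.000000i, e^{-i·(0)·0.7759}=+1.000000+0.000000i ⇒ D=-0.454761+0.000000i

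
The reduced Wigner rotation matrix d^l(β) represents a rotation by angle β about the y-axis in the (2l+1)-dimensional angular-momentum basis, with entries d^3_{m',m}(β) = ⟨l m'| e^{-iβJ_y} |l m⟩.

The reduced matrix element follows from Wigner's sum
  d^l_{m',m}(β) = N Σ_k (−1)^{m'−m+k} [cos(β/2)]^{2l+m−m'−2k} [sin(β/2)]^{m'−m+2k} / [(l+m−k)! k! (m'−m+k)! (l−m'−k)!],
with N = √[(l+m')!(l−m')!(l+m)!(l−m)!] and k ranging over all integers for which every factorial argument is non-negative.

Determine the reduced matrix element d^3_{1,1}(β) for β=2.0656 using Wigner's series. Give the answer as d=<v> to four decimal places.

d=0.4681

d^3_{1,1}(β=2.0656) via Wigner's sum:
With c≡cos(β/2)=0.512416 and s≡sin(β/2)=0.858737, N=[24·2·24·2]^{1/2}=48.000000
The bounds max(0,m−m')=0 and min(l+m,l−m')=2 give 3 terms
  k=0: (−1)^0·48.0000/(48)·0.5124^6·0.8587^0 = +0.018102
  k=1: (−1)^1·48.0000/(6)·0.5124^4·0.8587^2 = -0.406727
  k=2: (−1)^2·48.0000/(8)·0.5124^2·0.8587^4 = +0.856719
d^3_{1,1}(2.0656) = +0.018102 -0.406727 +0.856719 = +0.468095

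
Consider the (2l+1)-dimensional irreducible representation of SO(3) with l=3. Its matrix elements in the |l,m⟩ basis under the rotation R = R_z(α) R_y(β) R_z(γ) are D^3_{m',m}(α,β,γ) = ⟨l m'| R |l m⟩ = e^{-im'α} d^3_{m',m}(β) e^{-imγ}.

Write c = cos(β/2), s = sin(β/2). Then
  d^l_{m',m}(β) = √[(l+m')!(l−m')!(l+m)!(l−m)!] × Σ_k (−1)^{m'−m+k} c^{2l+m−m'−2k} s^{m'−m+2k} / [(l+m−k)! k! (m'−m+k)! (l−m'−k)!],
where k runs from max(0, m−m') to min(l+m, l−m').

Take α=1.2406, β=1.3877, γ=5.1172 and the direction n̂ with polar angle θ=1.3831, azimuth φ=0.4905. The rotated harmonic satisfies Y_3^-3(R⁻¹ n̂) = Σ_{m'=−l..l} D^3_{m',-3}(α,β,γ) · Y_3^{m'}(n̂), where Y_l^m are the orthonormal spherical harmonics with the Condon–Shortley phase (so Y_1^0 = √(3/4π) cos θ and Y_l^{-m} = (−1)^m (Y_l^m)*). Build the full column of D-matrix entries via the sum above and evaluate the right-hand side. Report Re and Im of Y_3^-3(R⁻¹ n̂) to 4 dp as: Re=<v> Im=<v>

Need the full column D^3_{m',-3} for m'=−3..3 at α=1.2406, β=1.3877, γ=5.1172.
cos(β/2)=0.768790, sin(β/2)=0.639502
d^3_{-3,-3}: single k=0 term ⇒ +0.206464;  D = +0.201313+0.045831i
d^3_{-2,-3}: single k=0 term ⇒ -0.420683;  D = -0.221333+0.357751i
d^3_{-1,-3}: single k=0 term ⇒ +0.553298;  D = -0.350725-0.427938i
d^3_{0,-3}: single k=0 term ⇒ -0.531450;  D = +0.498060-0.185406i
d^3_{1,-3}: single k=0 term ⇒ +0.382849;  D = +0.010017+0.382718i
d^3_{2,-3}: single k=0 term ⇒ -0.201415;  D = -0.192178-0.060297i
d^3_{3,-3}: single k=0 term ⇒ +0.068399;  D = +0.040530-0.055098i
Y_3^{m'}(θ=1.3831,φ=0.4905) and Σ D·Y over m':
  (+0.2013+0.0458i)·(+0.0392-0.3937i)  (-0.2213+0.3578i)·(+0.1024-0.1530i)  (-0.3507-0.4279i)·(-0.2313+0.1235i)  (+0.4981-0.1854i)·(-0.1968+0.0000i)  (+0.0100+0.3827i)·(+0.2313+0.1235i)  (-0.1922-0.0603i)·(+0.1024+0.1530i)  (+0.0405-0.0551i)·(-0.0392-0.3937i)
Y_3^-3(R⁻¹ n̂) = +0.015294+0.125573i

Re=0.0153 Im=0.1256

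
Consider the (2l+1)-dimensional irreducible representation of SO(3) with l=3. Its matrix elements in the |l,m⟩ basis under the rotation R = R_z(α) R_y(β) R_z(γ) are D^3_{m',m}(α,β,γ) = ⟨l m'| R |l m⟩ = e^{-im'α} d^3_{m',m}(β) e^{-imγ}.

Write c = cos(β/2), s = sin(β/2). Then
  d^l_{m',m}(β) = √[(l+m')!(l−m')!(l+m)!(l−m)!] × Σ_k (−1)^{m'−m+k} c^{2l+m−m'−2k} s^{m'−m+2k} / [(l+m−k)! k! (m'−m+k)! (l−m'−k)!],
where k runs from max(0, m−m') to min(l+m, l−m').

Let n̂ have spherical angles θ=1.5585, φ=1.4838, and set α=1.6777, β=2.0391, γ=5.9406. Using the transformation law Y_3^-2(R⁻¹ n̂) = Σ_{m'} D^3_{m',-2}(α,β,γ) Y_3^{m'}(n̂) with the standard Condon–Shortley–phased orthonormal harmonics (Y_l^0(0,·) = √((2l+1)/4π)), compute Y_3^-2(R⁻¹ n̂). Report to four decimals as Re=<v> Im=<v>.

Need the full column D^3_{m',-2} for m'=−3..3 at α=1.6777, β=2.0391, γ=5.9406.
cos(β/2)=0.523749, sin(β/2)=0.851872
d^3_{-3,-2}: single k=1 term ⇒ +0.082237;  D = -0.029313-0.076835i
d^3_{-2,-2}: k∈[0..1] ⇒ +0.020641 -0.273032 = -0.252390;  D = +0.224867-0.114611i
d^3_{-1,-2}: k∈[0..1] ⇒ -0.106168 +0.561726 = +0.455558;  D = +0.248996+0.381489i
d^3_{0,-2}: k∈[0..1] ⇒ +0.299091 -0.791236 = -0.492144;  D = -0.381073+0.311431i
d^3_{1,-2}: k∈[0..1] ⇒ -0.561726 +0.743013 = +0.181287;  D = -0.129042-0.127331i
d^3_{2,-2}: k∈[0..1] ⇒ +0.722296 -0.382162 = +0.340134;  D = -0.211703+0.266220i
d^3_{3,-2}: single k=0 term ⇒ -0.575535;  D = -0.486117-0.308109i
Y_3^{m'}(θ=1.5585,φ=1.4838) and Σ D·Y over m':
  (-0.0293-0.0768i)·(-0.1076+0.4030i)  (+0.2249-0.1146i)·(-0.0124-0.0022i)  (+0.2490+0.3815i)·(-0.0281+0.3217i)  (-0.3811+0.3114i)·(-0.0138+0.0000i)  (-0.1290-0.1273i)·(+0.0281+0.3217i)  (-0.2117+0.2662i)·(-0.0124+0.0022i)  (-0.4861-0.3081i)·(+0.1076+0.4030i)
Y_3^-2(R⁻¹ n̂) = +0.017852-0.215413i

Re=0.0179 Im=-0.2154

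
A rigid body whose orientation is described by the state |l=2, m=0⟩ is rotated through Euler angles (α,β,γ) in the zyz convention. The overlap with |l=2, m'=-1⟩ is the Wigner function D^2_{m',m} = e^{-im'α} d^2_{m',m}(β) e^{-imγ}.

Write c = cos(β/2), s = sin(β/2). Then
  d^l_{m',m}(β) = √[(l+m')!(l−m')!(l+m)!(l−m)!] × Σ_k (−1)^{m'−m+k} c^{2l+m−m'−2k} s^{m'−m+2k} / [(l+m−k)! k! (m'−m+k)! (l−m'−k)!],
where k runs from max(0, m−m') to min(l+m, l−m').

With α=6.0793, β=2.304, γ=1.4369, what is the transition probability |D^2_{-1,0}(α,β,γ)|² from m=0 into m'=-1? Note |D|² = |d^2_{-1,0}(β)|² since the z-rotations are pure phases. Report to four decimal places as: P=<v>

Split into d^2_{-1,0}(β=2.304) × two z-phases.
Half-angle: c=0.406661, s=0.913579. N=√(1·6·2·2)=4.898979
k: max(0,(0)−(-1))=1 … min(2+(0),2−(-1))=2
  k=1: (−1)^0·4.8990/(2)·0.4067^3·0.9136^1 = +0.150494
  k=2: (−1)^1·4.8990/(2)·0.4067^1·0.9136^3 = -0.759533
d^2_{-1,0}(2.304) = +0.150494 -0.759533 = -0.609039
|D^2_{-1,0}|² = |d^2_{-1,0}(β)|² = (-0.609039)² = 0.370928 (the z-rotation phases have unit modulus)

P=0.3709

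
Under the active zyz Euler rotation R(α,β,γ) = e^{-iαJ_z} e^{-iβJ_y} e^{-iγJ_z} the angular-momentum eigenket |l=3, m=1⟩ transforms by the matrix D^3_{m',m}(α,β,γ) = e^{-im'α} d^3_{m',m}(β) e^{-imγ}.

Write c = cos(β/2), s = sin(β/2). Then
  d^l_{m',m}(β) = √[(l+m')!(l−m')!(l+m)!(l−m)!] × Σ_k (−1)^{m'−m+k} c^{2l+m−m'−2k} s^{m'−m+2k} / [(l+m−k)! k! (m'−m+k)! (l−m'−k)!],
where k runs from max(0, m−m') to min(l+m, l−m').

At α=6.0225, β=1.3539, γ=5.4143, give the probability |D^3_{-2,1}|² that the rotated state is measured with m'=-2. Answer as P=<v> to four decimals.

First d^3_{-2,1}(β=1.3539), then the phase factors e^{-i(-2)α} and e^{-i(1)γ}:
With c≡cos(β/2)=0.779487 and s≡sin(β/2)=0.626419, N=[1·120·24·2]^{1/2}=75.894664
k∈{3,4} keeps every argument non-negative
  k=3: (−1)^0·75.8947/(12)·0.7795^3·0.6264^3 = +0.736292
  k=4: (−1)^1·75.8947/(24)·0.7795^1·0.6264^5 = -0.237756
d^3_{-2,1}(1.3539) = +0.736292 -0.237756 = +0.498536
|D^3_{-2,1}|² = |d^3_{-2,1}(β)|² = (+0.498536)² = 0.248538 (the z-rotation phases have unit modulus)

P=0.2485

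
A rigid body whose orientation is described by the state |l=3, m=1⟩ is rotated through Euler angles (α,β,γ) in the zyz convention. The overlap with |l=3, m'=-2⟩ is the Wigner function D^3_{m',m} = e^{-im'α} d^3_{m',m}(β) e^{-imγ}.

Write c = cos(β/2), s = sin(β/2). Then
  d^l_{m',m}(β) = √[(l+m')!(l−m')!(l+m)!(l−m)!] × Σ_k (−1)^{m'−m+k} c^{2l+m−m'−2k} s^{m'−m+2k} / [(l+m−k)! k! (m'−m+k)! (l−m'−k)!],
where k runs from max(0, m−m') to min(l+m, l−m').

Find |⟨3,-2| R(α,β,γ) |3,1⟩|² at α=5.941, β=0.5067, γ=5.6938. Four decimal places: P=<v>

P=0.0076

D^3_{-2,1}(5.941,0.5067,5.6938) = e^{-i·-2·5.941}·d^3_{-2,1}(0.5067)·e^{-i·1·5.6938}. Compute d first:
Half-angle: c=0.968078, s=0.250648. N=√(1·120·24·2)=75.894664
The bounds max(0,m−m')=3 and min(l+m,l−m')=4 give 2 terms
  k=3: (−1)^0·75.8947/(12)·0.9681^3·0.2506^3 = +0.090356
  k=4: (−1)^1·75.8947/(24)·0.9681^1·0.2506^5 = -0.003029
d^3_{-2,1}(0.5067) = +0.090356 -0.003029 = +0.087327
|D^3_{-2,1}|² = |d^3_{-2,1}(β)|² = (+0.087327)² = 0.007626 (the z-rotation phases have unit modulus)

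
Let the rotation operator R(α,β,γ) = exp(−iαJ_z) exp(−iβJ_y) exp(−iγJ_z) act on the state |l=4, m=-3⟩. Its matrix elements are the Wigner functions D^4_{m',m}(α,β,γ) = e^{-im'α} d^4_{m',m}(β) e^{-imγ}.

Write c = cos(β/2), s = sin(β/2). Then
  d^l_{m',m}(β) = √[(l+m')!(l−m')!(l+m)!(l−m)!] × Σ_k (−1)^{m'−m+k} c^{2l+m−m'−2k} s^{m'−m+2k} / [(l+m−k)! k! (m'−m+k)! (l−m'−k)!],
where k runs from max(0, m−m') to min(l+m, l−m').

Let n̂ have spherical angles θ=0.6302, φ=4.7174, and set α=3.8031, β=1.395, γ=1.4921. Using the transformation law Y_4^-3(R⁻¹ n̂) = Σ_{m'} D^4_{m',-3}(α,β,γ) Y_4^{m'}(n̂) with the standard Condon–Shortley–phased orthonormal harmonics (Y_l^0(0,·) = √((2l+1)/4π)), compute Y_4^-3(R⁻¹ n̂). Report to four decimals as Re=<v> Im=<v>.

Re=-0.4042 Im=0.0425

Need the full column D^4_{m',-3} for m'=−4..4 at α=3.8031, β=1.395, γ=1.4921.
cos(β/2)=0.766450, sin(β/2)=0.642304
d^4_{-4,-3}: single k=1 term ⇒ +0.282276;  D = +0.188588+0.210033i
d^4_{-3,-3}: k∈[0..1] ⇒ +0.119089 -0.585441 = -0.466351;  D = +0.459013+0.082406i
d^4_{-2,-3}: k∈[0..1] ⇒ -0.373416 +0.786731 = +0.413316;  D = +0.365867-0.192278i
d^4_{-1,-3}: k∈[0..1] ⇒ +0.663827 -0.776992 = -0.113165;  D = +0.046703-0.103078i
d^4_{0,-3}: k∈[0..1] ⇒ -0.829288 +0.582395 = -0.246892;  D = +0.057749+0.240044i
d^4_{1,-3}: k∈[0..1] ⇒ +0.776992 -0.327401 = +0.449591;  D = +0.351504+0.280316i
d^4_{2,-3}: k∈[0..1] ⇒ -0.552509 +0.129339 = -0.423169;  D = +0.423140+0.004948i
d^4_{3,-3}: k∈[0..1] ⇒ +0.288741 -0.028968 = +0.259772;  D = +0.206830-0.157172i
d^4_{4,-3}: single k=0 term ⇒ -0.097771;  D = +0.025085-0.094498i
Y_4^{m'}(θ=0.6302,φ=4.7174) and Σ D·Y over m':
  (+0.1886+0.2100i)·(+0.0534-0.0011i)  (+0.4590+0.0824i)·(-0.0031-0.2069i)  (+0.3659-0.1923i)·(-0.4146+0.0042i)  (+0.0467-0.1031i)·(+0.0018+0.3534i)  (+0.0577+0.2400i)·(-0.1767+0.0000i)  (+0.3515+0.2803i)·(-0.0018+0.3534i)  (+0.4231+0.0049i)·(-0.4146-0.0042i)  (+0.2068-0.1572i)·(+0.0031-0.2069i)  (+0.0251-0.0945i)·(+0.0534+0.0011i)
Y_4^-3(R⁻¹ n̂) = -0.404216+0.042530i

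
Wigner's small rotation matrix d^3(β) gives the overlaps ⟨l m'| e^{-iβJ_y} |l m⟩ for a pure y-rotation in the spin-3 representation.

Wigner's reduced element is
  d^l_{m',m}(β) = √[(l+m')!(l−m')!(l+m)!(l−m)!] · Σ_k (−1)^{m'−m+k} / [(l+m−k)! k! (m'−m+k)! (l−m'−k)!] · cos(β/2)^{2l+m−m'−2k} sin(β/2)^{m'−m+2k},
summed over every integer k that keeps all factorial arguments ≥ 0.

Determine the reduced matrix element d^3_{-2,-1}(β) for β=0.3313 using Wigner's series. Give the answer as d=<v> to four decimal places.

d^3_{-2,-1}(β=0.3313) via Wigner's sum:
c=cos(0.3313/2)=0.986311, s=sin(0.3313/2)=0.164893; N=√[1·120·2·24]=75.894664
k∈{1,2} keeps every argument non-negative
  k=1: (−1)^0·75.8947/(24)·0.9863^5·0.1649^1 = +0.486714
  k=2: (−1)^1·75.8947/(12)·0.9863^3·0.1649^3 = -0.027207
d^3_{-2,-1}(0.3313) = +0.486714 -0.027207 = +0.459507

d=0.4595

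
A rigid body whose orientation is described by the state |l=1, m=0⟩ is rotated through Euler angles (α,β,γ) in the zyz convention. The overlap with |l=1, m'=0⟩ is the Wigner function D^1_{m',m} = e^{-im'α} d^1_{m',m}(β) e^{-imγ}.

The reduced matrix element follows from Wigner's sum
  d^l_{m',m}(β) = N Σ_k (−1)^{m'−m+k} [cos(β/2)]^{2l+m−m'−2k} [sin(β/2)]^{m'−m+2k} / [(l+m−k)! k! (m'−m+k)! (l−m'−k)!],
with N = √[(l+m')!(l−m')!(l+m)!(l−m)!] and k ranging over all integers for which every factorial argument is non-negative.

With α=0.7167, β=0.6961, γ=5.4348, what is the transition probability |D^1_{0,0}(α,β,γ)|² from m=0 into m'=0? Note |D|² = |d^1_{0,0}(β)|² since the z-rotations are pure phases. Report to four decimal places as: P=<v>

D^1_{0,0}(0.7167,0.6961,5.4348) = e^{-i·0·0.7167}·d^1_{0,0}(0.6961)·e^{-i·0·5.4348}. Compute d first:
With c≡cos(β/2)=0.940040 and s≡sin(β/2)=0.341065, N=[1·1·1·1]^{1/2}=1.000000
Admissible k: 0..1 (factorial args all ≥0)
  k=0: (−1)^0·1.0000/(1)·0.9400^2·0.3411^0 = +0.883674
  k=1: (−1)^1·1.0000/(1)·0.9400^0·0.3411^2 = -0.116326
d^1_{0,0}(0.6961) = +0.883674 -0.116326 = +0.767349
|D^1_{0,0}|² = |d^1_{0,0}(β)|² = (+0.767349)² = 0.588824 (the z-rotation phases have unit modulus)

P=0.5888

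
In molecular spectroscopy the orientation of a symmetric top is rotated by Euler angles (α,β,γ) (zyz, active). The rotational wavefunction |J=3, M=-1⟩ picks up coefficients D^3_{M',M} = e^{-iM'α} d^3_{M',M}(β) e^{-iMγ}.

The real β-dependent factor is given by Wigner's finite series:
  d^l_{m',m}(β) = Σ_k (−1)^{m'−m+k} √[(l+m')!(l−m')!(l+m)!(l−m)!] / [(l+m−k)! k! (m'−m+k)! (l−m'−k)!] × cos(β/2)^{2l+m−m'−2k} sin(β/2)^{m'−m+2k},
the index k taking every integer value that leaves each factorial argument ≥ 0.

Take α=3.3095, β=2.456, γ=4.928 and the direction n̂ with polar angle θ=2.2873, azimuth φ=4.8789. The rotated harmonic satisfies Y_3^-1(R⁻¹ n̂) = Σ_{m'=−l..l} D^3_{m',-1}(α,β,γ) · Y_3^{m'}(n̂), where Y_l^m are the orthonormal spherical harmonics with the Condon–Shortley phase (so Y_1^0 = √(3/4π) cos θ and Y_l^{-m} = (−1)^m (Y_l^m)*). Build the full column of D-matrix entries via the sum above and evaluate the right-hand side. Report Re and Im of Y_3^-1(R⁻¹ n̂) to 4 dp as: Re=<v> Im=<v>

Re=-0.0619 Im=-0.0541

Need the full column D^3_{m',-1} for m'=−3..3 at α=3.3095, β=2.456, γ=4.928.
cos(β/2)=0.336122, sin(β/2)=0.941818
d^3_{-3,-1}: single k=2 term ⇒ +0.043850;  D = -0.028892+0.032986i
d^3_{-2,-1}: k∈[1..2] ⇒ +0.012778 -0.200642 = -0.187865;  D = -0.098423+0.160019i
d^3_{-1,-1}: k∈[0..2] ⇒ +0.001442 -0.090576 +0.533352 = +0.444218;  D = -0.166220+0.411948i
d^3_{0,-1}: k∈[0..2] ⇒ -0.013997 +0.329689 -0.862827 = -0.547135;  D = -0.117056+0.534467i
d^3_{1,-1}: k∈[0..2] ⇒ +0.067932 -0.711136 +0.697916 = +0.054712;  D = -0.002609+0.054650i
d^3_{2,-1}: k∈[0..1] ⇒ -0.200642 +0.787649 = +0.587007;  D = -0.070391-0.582771i
d^3_{3,-1}: single k=0 term ⇒ +0.344277;  D = +0.097824+0.330087i
Y_3^{m'}(θ=2.2873,φ=4.8789) and Σ D·Y over m':
  (-0.0289+0.0330i)·(-0.0857-0.1571i)  (-0.0984+0.1600i)·(+0.3607-0.1248i)  (-0.1662+0.4119i)·(+0.0467+0.2780i)  (-0.1171+0.5345i)·(+0.2067+0.0000i)  (-0.0026+0.0546i)·(-0.0467+0.2780i)  (-0.0704-0.5828i)·(+0.3607+0.1248i)  (+0.0978+0.3301i)·(+0.0857-0.1571i)
Y_3^-1(R⁻¹ n̂) = -0.061874-0.054125i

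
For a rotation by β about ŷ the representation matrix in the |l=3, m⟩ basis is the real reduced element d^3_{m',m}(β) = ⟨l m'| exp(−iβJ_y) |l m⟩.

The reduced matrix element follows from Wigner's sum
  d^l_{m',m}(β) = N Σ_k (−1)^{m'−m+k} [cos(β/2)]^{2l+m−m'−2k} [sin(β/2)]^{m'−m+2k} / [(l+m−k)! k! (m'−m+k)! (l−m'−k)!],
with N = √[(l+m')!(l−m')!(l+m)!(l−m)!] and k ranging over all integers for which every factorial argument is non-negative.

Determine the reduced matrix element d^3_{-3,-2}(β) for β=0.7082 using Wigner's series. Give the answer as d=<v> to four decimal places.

d=0.6166

d^3_{-3,-2}(β=0.7082) via Wigner's sum:
c=cos(0.7082/2)=0.937959, s=sin(0.7082/2)=0.346746; N=√[1·720·1·120]=293.938769
Admissible k: 1..1 (factorial args all ≥0)
  k=1: (−1)^0·293.9388/(120)·0.9380^5·0.3467^1 = +0.616604
d^3_{-3,-2}(0.7082) = +0.616604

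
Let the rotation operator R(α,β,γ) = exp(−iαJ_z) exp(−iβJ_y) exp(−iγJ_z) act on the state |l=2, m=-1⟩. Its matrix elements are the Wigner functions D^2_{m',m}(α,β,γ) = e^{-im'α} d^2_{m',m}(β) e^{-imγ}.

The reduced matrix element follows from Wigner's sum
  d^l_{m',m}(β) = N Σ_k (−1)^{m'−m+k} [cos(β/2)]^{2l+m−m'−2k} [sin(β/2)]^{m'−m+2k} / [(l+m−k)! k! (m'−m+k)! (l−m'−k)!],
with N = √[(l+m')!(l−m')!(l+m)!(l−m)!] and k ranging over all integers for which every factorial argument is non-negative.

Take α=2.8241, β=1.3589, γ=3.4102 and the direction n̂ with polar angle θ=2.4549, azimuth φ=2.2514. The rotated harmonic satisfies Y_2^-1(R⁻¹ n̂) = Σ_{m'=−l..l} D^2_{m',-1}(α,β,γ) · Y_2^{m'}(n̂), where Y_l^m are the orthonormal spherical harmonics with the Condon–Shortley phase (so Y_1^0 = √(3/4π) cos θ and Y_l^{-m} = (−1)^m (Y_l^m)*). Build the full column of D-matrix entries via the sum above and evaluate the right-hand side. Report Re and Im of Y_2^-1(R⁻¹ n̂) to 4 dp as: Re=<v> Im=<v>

Re=-0.2064 Im=-0.1554

Need the full column D^2_{m',-1} for m'=−2..2 at α=2.8241, β=1.3589, γ=3.4102.
cos(β/2)=0.777918, sin(β/2)=0.628365
d^2_{-2,-1}: single k=1 term ⇒ +0.591622;  D = -0.552357+0.211940i
d^2_{-1,-1}: k∈[0..1] ⇒ +0.366215 -0.716826 = -0.350611;  D = -0.350192+0.017133i
d^2_{0,-1}: k∈[0..1] ⇒ -0.724586 +0.472766 = -0.251820;  D = +0.242790+0.066830i
d^2_{1,-1}: k∈[0..1] ⇒ +0.716826 -0.155901 = +0.560925;  D = +0.467309+0.310257i
d^2_{2,-1}: single k=0 term ⇒ -0.386012;  D = +0.238861+0.303234i
Y_2^{m'}(θ=2.4549,φ=2.2514) and Σ D·Y over m':
  (-0.5524+0.2119i)·(-0.0323+0.1519i)  (-0.3502+0.0171i)·(+0.2383+0.2944i)  (+0.2428+0.0668i)·(+0.2505+0.0000i)  (+0.4673+0.3103i)·(-0.2383+0.2944i)  (+0.2389+0.3032i)·(-0.0323-0.1519i)
Y_2^-1(R⁻¹ n̂) = -0.206420-0.155444i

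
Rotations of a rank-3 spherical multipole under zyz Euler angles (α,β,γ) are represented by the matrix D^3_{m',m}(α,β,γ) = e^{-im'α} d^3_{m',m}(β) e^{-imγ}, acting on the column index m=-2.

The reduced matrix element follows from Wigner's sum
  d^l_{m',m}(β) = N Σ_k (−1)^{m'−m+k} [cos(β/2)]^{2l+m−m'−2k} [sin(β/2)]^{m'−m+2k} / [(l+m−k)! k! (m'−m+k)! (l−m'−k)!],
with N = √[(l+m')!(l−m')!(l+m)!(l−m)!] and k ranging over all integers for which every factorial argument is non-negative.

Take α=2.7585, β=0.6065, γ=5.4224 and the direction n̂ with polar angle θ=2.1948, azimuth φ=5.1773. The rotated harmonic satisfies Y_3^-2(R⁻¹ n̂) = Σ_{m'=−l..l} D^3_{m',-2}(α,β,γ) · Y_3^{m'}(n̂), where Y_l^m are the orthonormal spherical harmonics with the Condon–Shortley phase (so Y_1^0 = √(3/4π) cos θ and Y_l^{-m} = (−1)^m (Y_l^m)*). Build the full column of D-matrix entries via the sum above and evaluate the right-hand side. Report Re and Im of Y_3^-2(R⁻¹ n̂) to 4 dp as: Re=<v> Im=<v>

Re=-0.1829 Im=-0.1947

Need the full column D^3_{m',-2} for m'=−3..3 at α=2.7585, β=0.6065, γ=5.4224.
cos(β/2)=0.954371, sin(β/2)=0.298623
d^3_{-3,-2}: single k=1 term ⇒ +0.579143;  D = +0.558046+0.154891i
d^3_{-2,-2}: k∈[0..1] ⇒ +0.755620 -0.369902 = +0.385718;  D = -0.306166-0.234608i
d^3_{-1,-2}: k∈[0..1] ⇒ -0.747670 +0.146404 = -0.601266;  D = -0.305964-0.517597i
d^3_{0,-2}: k∈[0..1] ⇒ +0.405208 -0.039673 = +0.365535;  D = -0.054905-0.361388i
d^3_{1,-2}: k∈[0..1] ⇒ -0.146404 +0.007167 = -0.139237;  D = +0.032057-0.135497i
d^3_{2,-2}: k∈[0..1] ⇒ +0.036216 -0.000709 = +0.035507;  D = +0.020498-0.028993i
d^3_{3,-2}: single k=0 term ⇒ -0.005552;  D = +0.004667-0.003006i
Y_3^{m'}(θ=2.1948,φ=5.1773) and Σ D·Y over m':
  (+0.5580+0.1549i)·(-0.2196-0.0391i)  (-0.3062-0.2346i)·(+0.2352-0.3152i)  (-0.3060-0.5176i)·(+0.0831+0.1657i)  (-0.0549-0.3614i)·(+0.2819+0.0000i)  (+0.0321-0.1355i)·(-0.0831+0.1657i)  (+0.0205-0.0290i)·(+0.2352+0.3152i)  (+0.0047-0.0030i)·(+0.2196-0.0391i)
Y_3^-2(R⁻¹ n̂) = -0.182894-0.194718i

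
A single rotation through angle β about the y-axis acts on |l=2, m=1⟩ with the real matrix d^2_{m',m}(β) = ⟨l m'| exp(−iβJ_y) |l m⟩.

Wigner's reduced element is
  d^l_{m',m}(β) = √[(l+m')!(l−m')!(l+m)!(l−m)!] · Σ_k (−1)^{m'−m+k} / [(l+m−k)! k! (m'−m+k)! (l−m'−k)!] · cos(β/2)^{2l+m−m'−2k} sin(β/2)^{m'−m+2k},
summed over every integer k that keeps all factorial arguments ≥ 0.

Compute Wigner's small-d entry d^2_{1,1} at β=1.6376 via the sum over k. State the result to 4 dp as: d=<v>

d=-0.5289

d^2_{1,1}(β=1.6376) via Wigner's sum:
Half-angle: c=0.683098, s=0.730327. N=√(6·1·6·1)=6.000000
k∈{0,1} keeps every argument non-negative
  k=0: (−1)^0·6.0000/(6)·0.6831^4·0.7303^0 = +0.217737
  k=1: (−1)^1·6.0000/(2)·0.6831^2·0.7303^2 = -0.746658
d^2_{1,1}(1.6376) = +0.217737 -0.746658 = -0.528921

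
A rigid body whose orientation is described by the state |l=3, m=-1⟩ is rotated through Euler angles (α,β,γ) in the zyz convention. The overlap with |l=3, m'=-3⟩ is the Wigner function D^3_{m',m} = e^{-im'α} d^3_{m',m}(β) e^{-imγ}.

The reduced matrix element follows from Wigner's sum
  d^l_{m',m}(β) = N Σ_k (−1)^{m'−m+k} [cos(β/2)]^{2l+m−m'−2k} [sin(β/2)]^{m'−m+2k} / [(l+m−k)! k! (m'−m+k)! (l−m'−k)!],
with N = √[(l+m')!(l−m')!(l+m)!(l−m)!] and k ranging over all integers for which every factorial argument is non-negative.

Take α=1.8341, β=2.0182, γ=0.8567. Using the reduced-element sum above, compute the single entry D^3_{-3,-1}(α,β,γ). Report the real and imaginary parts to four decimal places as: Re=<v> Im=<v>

Re=0.2226 Im=0.0169

Split into d^3_{-3,-1}(β=2.0182) × two z-phases.
c=cos(2.0182/2)=0.532623, s=sin(2.0182/2)=0.846353; N=√[1·720·2·24]=185.903201
The bounds max(0,m−m')=2 and min(l+m,l−m')=2 give 1 term
  k=2: (−1)^0·185.9032/(48)·0.5326^4·0.8464^2 = +0.223268
d^3_{-3,-1}(2.0182) = +0.223268
D = (+0.710291-0.703909i)·(+0.223268)·(+0.654935+0.755685i) = +0.222627+0.016911i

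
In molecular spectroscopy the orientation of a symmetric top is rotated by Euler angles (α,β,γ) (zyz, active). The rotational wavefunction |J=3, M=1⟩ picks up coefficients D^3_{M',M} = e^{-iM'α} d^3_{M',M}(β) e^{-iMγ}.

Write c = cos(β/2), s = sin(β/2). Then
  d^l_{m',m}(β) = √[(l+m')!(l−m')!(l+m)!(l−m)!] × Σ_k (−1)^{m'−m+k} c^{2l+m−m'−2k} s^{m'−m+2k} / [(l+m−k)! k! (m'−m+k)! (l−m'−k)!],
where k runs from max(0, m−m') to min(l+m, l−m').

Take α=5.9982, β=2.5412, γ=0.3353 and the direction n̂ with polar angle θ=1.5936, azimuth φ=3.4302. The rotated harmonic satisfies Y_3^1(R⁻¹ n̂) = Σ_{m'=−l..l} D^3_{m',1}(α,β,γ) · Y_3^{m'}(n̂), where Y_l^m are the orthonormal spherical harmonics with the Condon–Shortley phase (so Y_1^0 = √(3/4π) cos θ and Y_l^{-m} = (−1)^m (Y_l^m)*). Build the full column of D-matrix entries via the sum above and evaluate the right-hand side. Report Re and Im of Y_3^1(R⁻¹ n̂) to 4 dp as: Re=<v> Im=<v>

Re=-0.0060 Im=0.0091

Need the full column D^3_{m',1} for m'=−3..3 at α=5.9982, β=2.5412, γ=0.3353.
cos(β/2)=0.295708, sin(β/2)=0.955278
d^3_{-3,1}: single k=4 term ⇒ +0.282027;  D = +0.104751-0.261852i
d^3_{-2,1}: k∈[3..4] ⇒ +0.142563 -0.743897 = -0.601333;  D = -0.371307+0.473004i
d^3_{-1,1}: k∈[2..4] ⇒ +0.041866 -0.582553 +0.759941 = +0.219254;  D = +0.178410-0.127445i
d^3_{0,1}: k∈[1..3] ⇒ +0.007482 -0.234256 +0.814898 = +0.588125;  D = +0.555373-0.193524i
d^3_{1,1}: k∈[0..2] ⇒ +0.000669 -0.055821 +0.436915 = +0.381762;  D = +0.381279-0.019200i
d^3_{2,1}: k∈[0..1] ⇒ -0.006830 +0.142563 = +0.135733;  D = +0.132013+0.031561i
d^3_{3,1}: single k=0 term ⇒ +0.027024;  D = +0.023457+0.013420i
Y_3^{m'}(θ=1.5936,φ=3.4302) and Σ D·Y over m':
  (+0.1048-0.2619i)·(-0.2702+0.3175i)  (-0.3713+0.4730i)·(-0.0195+0.0127i)  (+0.1784-0.1274i)·(+0.3089-0.0917i)  (+0.5554-0.1935i)·(+0.0255+0.0000i)  (+0.3813-0.0192i)·(-0.3089-0.0917i)  (+0.1320+0.0316i)·(-0.0195-0.0127i)  (+0.0235+0.0134i)·(+0.2702+0.3175i)
Y_3^1(R⁻¹ n̂) = -0.005977+0.009120i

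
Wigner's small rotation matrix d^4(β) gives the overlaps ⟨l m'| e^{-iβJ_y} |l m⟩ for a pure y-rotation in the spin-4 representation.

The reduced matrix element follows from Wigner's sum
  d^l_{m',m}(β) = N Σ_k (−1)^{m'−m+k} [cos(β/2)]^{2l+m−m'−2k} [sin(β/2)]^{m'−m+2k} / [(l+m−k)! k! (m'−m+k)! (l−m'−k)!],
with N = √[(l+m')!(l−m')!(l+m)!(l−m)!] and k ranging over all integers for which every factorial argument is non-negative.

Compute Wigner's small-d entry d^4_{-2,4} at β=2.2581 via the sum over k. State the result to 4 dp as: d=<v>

d=0.5279

d^4_{-2,4}(β=2.2581) via Wigner's sum:
c=cos(2.2581/2)=0.427519, s=sin(2.2581/2)=0.904006; N=√[2·720·40320·1]=7619.763776
Admissible k: 6..6 (factorial args all ≥0)
  k=6: (−1)^0·7619.7638/(1440)·0.4275^2·0.9040^6 = +0.527860
d^4_{-2,4}(2.2581) = +0.527860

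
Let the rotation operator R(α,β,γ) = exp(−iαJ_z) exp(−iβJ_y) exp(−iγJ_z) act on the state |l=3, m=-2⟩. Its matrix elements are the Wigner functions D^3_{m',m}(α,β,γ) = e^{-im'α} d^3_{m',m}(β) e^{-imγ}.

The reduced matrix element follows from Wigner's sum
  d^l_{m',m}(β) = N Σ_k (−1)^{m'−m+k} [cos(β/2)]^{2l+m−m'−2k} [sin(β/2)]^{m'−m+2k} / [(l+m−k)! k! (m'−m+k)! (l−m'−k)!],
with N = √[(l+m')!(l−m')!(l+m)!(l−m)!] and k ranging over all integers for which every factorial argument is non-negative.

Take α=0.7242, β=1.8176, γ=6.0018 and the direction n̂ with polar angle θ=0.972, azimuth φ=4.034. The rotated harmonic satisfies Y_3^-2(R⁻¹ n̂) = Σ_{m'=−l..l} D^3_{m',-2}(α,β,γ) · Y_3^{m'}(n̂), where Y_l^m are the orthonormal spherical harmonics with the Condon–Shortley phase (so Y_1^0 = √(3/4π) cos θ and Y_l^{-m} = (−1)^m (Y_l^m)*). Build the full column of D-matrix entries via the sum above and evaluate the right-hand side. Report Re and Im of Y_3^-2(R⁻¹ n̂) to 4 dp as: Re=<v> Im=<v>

Re=-0.0329 Im=0.1285

Need the full column D^3_{m',-2} for m'=−3..3 at α=0.7242, β=1.8176, γ=6.0018.
cos(β/2)=0.614693, sin(β/2)=0.788767
d^3_{-3,-2}: single k=1 term ⇒ +0.169557;  D = -0.006617+0.169427i
d^3_{-2,-2}: k∈[0..1] ⇒ +0.053945 -0.444119 = -0.390174;  D = -0.246903-0.302117i
d^3_{-1,-2}: k∈[0..1] ⇒ -0.218897 +0.720858 = +0.501962;  D = +0.495435+0.080680i
d^3_{0,-2}: k∈[0..1] ⇒ +0.486508 -0.801071 = -0.314563;  D = -0.266051+0.167829i
d^3_{1,-2}: k∈[0..1] ⇒ -0.720858 +0.593473 = -0.127385;  D = -0.035672+0.122289i
d^3_{2,-2}: k∈[0..1] ⇒ +0.731274 -0.240819 = +0.490455;  D = -0.209070-0.443662i
d^3_{3,-2}: single k=0 term ⇒ -0.459702;  D = +0.422292+0.181647i
Y_3^{m'}(θ=0.972,φ=4.034) and Σ D·Y over m':
  (-0.0066+0.1694i)·(+0.2102+0.1053i)  (-0.2469-0.3021i)·(-0.0835-0.3841i)  (+0.4954+0.0807i)·(-0.0986+0.1223i)  (-0.2661+0.1678i)·(-0.2969+0.0000i)  (-0.0357+0.1223i)·(+0.0986+0.1223i)  (-0.2091-0.4437i)·(-0.0835+0.3841i)  (+0.4223+0.1816i)·(-0.2102+0.1053i)
Y_3^-2(R⁻¹ n̂) = -0.032919+0.128502i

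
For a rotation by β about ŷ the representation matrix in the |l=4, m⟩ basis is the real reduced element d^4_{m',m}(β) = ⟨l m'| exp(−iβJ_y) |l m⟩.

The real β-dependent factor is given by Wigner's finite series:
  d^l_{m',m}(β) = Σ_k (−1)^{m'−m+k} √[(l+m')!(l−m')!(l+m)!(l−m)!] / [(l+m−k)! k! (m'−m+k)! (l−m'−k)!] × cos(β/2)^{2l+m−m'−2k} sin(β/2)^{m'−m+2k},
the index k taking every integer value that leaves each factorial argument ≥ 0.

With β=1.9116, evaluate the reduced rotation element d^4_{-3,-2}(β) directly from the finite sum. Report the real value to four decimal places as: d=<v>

d=-0.3260

d^4_{-3,-2}(β=1.9116) via Wigner's sum:
Half-angle: c=0.576956, s=0.816776. N=√(1·5040·2·720)=2693.993318
k∈{1,2} keeps every argument non-negative
  k=1: (−1)^0·2693.9933/(720)·0.5770^7·0.8168^1 = +0.065037
  k=2: (−1)^1·2693.9933/(240)·0.5770^5·0.8168^3 = -0.391026
d^4_{-3,-2}(1.9116) = +0.065037 -0.391026 = -0.325988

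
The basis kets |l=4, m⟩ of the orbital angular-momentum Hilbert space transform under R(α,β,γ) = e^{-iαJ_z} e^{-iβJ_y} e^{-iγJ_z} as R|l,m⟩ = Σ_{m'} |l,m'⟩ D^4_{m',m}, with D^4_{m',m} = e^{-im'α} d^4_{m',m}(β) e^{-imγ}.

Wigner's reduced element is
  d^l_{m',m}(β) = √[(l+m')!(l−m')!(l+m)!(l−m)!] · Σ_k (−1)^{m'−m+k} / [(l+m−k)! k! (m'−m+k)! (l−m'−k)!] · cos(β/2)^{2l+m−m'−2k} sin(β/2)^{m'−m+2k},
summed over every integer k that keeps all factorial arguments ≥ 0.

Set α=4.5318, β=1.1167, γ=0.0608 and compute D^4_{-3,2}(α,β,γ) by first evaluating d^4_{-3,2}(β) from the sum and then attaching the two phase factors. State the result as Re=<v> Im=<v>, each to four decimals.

First d^4_{-3,2}(β=1.1167), then the phase factors e^{-i(-3)α} and e^{-i(2)γ}:
c=cos(1.1167/2)=0.848130, s=sin(1.1167/2)=0.529788; N=√[1·5040·720·2]=2693.993318
k∈{5,6} keeps every argument non-negative
  k=5: (−1)^0·2693.9933/(240)·0.8481^3·0.5298^5 = +0.285813
  k=6: (−1)^1·2693.9933/(720)·0.8481^1·0.5298^7 = -0.037174
d^4_{-3,2}(1.1167) = +0.285813 -0.037174 = +0.248639
Phases: e^{-i·(-3)·4.5318}=+0.515651+0.856799i, e^{-i·(2)·0.0608}=+0.992616-0.121301i ⇒ D=+0.153105+0.195908i

Re=0.1531 Im=0.1959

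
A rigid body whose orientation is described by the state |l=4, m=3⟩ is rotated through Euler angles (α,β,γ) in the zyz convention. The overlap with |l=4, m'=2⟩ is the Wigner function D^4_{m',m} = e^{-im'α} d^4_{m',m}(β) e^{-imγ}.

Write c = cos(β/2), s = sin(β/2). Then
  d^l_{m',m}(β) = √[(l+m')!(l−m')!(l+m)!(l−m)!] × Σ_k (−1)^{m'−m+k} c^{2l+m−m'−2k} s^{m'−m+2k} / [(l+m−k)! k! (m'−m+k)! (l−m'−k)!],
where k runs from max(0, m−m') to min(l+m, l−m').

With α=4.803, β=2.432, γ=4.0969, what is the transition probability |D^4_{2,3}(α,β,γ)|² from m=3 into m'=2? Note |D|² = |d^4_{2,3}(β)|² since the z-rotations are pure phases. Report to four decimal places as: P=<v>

D^4_{2,3}(4.803,2.432,4.0969) = e^{-i·2·4.803}·d^4_{2,3}(2.432)·e^{-i·3·4.0969}. Compute d first:
c=cos(2.432/2)=0.347399, s=sin(2.432/2)=0.937717; N=√[720·2·5040·1]=2693.993318
The bounds max(0,m−m')=1 and min(l+m,l−m')=2 give 2 terms
  k=1: (−1)^0·2693.9933/(720)·0.3474^7·0.9377^1 = +0.002143
  k=2: (−1)^1·2693.9933/(240)·0.3474^5·0.9377^3 = -0.046832
d^4_{2,3}(2.432) = +0.002143 -0.046832 = -0.044690
|D^4_{2,3}|² = |d^4_{2,3}(β)|² = (-0.044690)² = 0.001997 (the z-rotation phases have unit modulus)

P=0.0020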